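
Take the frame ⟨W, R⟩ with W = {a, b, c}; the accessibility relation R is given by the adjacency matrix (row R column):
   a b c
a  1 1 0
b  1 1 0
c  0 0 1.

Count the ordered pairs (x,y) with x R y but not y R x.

R is symmetric; there are no such tuples.

0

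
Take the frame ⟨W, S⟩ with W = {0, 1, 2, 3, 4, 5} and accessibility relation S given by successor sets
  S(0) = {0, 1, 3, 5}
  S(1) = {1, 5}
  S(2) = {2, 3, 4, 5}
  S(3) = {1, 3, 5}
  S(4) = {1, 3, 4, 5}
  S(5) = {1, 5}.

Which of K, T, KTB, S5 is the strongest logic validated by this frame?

Reflexive (axiom T): yes — every world is S-related to itself.
Symmetric (axiom B): no — 0 S 1 but not 1 S 0.
Euclidean (axiom 5): no — 0 S 1 and 0 S 3, but not 1 S 3.
So F validates K, T; KTB would additionally require S to be symmetric. The strongest is T.

T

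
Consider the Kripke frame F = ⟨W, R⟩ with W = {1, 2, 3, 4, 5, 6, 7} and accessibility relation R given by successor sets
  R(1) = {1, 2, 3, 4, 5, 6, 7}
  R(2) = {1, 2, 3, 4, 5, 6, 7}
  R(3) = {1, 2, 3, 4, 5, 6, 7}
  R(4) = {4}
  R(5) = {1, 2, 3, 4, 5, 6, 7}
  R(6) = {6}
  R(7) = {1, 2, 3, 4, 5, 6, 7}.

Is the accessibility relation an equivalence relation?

Reflexive: yes — every world is R-related to itself.
Symmetric: no — 1 R 4 but not 4 R 1.
Transitive: yes — every two-step R-path is closed by a direct edge.
So R is not an equivalence relation.

No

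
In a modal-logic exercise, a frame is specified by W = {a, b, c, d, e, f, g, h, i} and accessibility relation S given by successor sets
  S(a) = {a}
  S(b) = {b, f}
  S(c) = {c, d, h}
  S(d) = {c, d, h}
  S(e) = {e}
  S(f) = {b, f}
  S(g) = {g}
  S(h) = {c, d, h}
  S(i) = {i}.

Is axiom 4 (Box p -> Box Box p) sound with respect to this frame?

Axiom 4 corresponds to the accessibility relation being transitive.
Transitive: yes — every two-step S-path is closed by a direct edge.

Yes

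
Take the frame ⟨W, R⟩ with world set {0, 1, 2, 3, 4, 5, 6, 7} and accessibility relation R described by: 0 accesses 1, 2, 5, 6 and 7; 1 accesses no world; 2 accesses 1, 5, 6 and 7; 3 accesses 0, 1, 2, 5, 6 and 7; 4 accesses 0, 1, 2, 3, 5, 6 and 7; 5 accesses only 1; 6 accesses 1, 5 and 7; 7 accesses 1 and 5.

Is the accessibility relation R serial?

Serial: no — 1 has no R-successor.

No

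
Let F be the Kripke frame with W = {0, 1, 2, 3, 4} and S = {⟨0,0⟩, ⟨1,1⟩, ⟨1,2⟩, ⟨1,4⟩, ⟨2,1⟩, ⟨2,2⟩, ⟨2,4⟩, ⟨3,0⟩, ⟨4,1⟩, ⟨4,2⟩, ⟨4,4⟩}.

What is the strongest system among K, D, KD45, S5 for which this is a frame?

KD45

Serial (axiom D): yes — every world has a successor (e.g. 0 S 0).
Euclidean (axiom 5): yes — any two successors of a common world are S-related.
Transitive (axiom 4): yes — every two-step S-path is closed by a direct edge.
Reflexive (axiom T): no — 3 is not related to itself.
So F validates K, D, KD45; S5 would additionally require S to be reflexive. The strongest is KD45.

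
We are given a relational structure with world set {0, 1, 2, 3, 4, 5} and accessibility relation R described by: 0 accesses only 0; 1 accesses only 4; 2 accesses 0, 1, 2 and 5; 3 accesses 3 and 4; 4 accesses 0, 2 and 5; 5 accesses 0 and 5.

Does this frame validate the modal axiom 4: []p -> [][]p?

By correspondence theory, 4 is valid on a frame iff R is transitive.
Transitive: no — 1 R 4 and 4 R 0, but not 1 R 0.

No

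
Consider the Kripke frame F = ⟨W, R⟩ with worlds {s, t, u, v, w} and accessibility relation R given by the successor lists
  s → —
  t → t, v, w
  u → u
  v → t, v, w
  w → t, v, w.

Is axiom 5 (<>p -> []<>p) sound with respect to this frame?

Yes

By correspondence theory, 5 is valid on a frame iff R is Euclidean.
Euclidean: yes — any two successors of a common world are R-related.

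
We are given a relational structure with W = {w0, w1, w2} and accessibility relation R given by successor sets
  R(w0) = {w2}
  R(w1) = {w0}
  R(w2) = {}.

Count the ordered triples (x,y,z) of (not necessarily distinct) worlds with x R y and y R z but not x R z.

1

Enumerating: (w1,w0,w2).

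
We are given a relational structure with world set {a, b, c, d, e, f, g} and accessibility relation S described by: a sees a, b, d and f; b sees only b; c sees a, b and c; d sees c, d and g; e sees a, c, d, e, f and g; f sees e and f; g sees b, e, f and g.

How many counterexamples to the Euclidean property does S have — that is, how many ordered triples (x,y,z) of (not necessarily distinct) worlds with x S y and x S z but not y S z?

Enumerating: (a,b,a), (a,b,d), (a,b,f), (a,d,a), (a,d,b), (a,d,f), (a,f,a), (a,f,b), (a,f,d), (c,a,c), (c,b,a), (c,b,c), … and 27 more.
Total: 39.

39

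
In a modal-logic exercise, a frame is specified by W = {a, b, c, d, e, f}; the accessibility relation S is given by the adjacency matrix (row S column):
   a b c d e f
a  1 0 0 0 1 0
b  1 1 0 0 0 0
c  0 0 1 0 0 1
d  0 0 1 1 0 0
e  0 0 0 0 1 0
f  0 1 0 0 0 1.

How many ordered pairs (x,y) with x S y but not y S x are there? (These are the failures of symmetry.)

Enumerating: (a,e), (b,a), (c,f), (d,c), (f,b).

5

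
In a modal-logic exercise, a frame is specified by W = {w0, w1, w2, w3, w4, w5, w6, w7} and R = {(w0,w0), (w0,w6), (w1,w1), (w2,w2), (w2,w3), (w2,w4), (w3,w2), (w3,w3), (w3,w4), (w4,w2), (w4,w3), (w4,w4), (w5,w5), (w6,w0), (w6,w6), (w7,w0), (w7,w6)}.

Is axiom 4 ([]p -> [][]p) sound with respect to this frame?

By correspondence theory, 4 is valid on a frame iff R is transitive.
Transitive: yes — every two-step R-path is closed by a direct edge.

Yes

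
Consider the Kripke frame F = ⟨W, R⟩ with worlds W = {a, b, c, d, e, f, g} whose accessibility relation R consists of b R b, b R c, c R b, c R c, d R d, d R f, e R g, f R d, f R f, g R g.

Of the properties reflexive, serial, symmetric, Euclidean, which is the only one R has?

Reflexive: no — a is not related to itself.
Serial: no — a has no R-successor.
Symmetric: no — e R g but not g R e.
Euclidean: yes — any two successors of a common world are R-related.
Only Euclidean holds.

Euclidean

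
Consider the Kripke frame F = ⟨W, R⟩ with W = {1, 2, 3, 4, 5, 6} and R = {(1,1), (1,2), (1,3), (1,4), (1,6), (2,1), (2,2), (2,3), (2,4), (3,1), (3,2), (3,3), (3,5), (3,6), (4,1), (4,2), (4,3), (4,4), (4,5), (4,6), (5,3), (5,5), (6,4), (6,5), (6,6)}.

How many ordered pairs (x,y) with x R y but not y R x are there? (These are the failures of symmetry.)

Enumerating: (1,6), (3,6), (4,3), (4,5), (6,5).

5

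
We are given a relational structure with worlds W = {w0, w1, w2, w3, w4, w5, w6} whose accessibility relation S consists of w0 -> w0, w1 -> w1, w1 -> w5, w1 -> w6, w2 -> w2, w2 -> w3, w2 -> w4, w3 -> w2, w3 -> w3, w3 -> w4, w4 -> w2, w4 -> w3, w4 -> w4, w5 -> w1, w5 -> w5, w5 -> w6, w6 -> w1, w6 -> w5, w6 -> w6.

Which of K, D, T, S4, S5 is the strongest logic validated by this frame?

Serial (axiom D): yes — every world has a successor (e.g. w0 S w0).
Reflexive (axiom T): yes — every world is S-related to itself.
Transitive (axiom 4): yes — every two-step S-path is closed by a direct edge.
Euclidean (axiom 5): yes — any two successors of a common world are S-related.
So F validates K, D, T, S4, S5. The strongest is S5.

S5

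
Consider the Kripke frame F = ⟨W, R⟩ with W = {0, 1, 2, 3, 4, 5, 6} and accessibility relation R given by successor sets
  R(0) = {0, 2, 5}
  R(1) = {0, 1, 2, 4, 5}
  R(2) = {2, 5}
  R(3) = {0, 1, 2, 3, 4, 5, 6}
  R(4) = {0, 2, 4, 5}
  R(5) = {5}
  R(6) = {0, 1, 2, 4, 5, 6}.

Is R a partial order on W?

Reflexive: yes — every world is R-related to itself.
Transitive: yes — every two-step R-path is closed by a direct edge.
Antisymmetric: yes — no distinct pair is related both ways.
So R is a partial order.

Yes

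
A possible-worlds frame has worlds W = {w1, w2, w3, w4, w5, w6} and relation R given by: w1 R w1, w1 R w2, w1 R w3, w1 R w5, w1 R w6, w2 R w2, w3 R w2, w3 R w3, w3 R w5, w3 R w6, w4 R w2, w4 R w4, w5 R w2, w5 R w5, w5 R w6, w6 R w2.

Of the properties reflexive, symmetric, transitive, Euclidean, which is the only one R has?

Reflexive: no — w6 is not related to itself.
Symmetric: no — w1 R w2 but not w2 R w1.
Transitive: yes — every two-step R-path is closed by a direct edge.
Euclidean: no — w1 R w2 and w1 R w3, but not w2 R w3.
Only transitive holds.

transitive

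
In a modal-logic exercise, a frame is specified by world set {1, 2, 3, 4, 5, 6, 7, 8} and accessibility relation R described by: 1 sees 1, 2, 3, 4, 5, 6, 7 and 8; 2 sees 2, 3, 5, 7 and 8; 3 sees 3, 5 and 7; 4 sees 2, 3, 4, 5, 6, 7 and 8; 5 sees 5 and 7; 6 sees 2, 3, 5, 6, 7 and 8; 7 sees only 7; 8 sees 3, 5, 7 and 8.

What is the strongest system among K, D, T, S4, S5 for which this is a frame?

S4

Serial (axiom D): yes — every world has a successor (e.g. 1 R 1).
Reflexive (axiom T): yes — every world is R-related to itself.
Transitive (axiom 4): yes — every two-step R-path is closed by a direct edge.
Euclidean (axiom 5): no — 1 R 2 and 1 R 4, but not 2 R 4.
So F validates K, D, T, S4; S5 would additionally require R to be Euclidean. The strongest is S4.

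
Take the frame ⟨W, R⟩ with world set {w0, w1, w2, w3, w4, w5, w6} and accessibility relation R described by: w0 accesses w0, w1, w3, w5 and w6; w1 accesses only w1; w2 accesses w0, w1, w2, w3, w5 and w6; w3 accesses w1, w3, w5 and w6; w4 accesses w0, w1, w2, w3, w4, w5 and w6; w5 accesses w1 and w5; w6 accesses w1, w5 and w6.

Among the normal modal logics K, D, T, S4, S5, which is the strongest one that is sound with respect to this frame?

S4

Serial (axiom D): yes — every world has a successor (e.g. w0 R w0).
Reflexive (axiom T): yes — every world is R-related to itself.
Transitive (axiom 4): yes — every two-step R-path is closed by a direct edge.
Euclidean (axiom 5): no — w0 R w1 and w0 R w3, but not w1 R w3.
So F validates K, D, T, S4; S5 would additionally require R to be Euclidean. The strongest is S4.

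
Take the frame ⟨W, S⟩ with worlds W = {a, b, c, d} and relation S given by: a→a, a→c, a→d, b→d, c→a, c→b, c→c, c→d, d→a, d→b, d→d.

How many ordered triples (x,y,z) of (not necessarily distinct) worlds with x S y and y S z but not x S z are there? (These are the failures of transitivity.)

5

Enumerating: (a,c,b), (a,d,b), (b,d,a), (b,d,b), (d,a,c).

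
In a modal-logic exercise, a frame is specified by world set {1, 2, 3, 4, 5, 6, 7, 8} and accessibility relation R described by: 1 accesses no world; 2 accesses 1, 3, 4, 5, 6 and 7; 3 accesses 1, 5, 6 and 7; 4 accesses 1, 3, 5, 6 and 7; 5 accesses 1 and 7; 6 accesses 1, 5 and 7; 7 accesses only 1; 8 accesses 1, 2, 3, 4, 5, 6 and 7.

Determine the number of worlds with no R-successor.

Enumerating: 1.

1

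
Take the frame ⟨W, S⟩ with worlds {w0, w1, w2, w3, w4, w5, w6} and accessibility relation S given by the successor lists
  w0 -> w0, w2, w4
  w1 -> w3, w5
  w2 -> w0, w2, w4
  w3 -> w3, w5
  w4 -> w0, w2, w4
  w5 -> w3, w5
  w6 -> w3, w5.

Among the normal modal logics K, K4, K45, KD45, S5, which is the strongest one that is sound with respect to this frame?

Transitive (axiom 4): yes — every two-step S-path is closed by a direct edge.
Euclidean (axiom 5): yes — any two successors of a common world are S-related.
Serial (axiom D): yes — every world has a successor (e.g. w0 S w0).
Reflexive (axiom T): no — w1 is not related to itself.
So F validates K, K4, K45, KD45; S5 would additionally require S to be reflexive. The strongest is KD45.

KD45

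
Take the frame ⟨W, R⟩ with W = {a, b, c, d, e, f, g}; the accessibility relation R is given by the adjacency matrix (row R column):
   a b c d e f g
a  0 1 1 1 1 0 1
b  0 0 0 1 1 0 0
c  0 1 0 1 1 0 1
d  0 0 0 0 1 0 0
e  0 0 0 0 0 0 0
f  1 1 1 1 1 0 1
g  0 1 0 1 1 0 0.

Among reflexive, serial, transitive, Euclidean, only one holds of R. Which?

Reflexive: no — a is not related to itself.
Serial: no — e has no R-successor.
Transitive: yes — every two-step R-path is closed by a direct edge.
Euclidean: no — a R b and a R c, but not b R c.
Only transitive holds.

transitive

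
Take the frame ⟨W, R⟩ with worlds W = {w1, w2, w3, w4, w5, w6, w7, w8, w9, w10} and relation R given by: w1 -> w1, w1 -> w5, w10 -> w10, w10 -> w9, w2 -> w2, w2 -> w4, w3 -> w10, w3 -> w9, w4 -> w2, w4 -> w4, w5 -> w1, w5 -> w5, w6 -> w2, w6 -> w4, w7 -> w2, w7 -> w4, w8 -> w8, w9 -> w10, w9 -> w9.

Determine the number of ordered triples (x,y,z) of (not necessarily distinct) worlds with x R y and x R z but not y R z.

0

R is Euclidean; there are no such tuples.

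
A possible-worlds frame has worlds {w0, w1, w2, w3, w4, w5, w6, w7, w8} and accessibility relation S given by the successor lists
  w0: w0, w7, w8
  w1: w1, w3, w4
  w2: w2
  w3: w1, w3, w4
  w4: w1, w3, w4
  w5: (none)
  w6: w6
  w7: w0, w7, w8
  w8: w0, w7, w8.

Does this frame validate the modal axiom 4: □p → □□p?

Yes

The schema 4 characterises exactly the transitive frames.
Transitive: yes — every two-step S-path is closed by a direct edge.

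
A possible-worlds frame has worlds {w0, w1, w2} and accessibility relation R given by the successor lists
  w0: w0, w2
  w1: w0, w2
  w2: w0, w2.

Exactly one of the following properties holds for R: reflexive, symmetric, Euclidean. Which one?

Reflexive: no — w1 is not related to itself.
Symmetric: no — w1 R w0 but not w0 R w1.
Euclidean: yes — any two successors of a common world are R-related.
Only Euclidean holds.

Euclidean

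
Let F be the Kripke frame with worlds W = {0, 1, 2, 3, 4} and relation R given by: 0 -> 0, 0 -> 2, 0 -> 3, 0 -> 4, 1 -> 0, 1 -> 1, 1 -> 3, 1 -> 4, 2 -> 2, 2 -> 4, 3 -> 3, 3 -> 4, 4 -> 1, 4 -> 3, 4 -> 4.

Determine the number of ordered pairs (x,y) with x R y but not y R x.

6

Enumerating: (0,2), (0,3), (0,4), (1,0), (1,3), (2,4).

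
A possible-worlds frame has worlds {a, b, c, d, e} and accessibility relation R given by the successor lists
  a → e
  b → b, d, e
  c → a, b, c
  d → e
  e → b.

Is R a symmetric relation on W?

No

Symmetric: no — a R e but not e R a.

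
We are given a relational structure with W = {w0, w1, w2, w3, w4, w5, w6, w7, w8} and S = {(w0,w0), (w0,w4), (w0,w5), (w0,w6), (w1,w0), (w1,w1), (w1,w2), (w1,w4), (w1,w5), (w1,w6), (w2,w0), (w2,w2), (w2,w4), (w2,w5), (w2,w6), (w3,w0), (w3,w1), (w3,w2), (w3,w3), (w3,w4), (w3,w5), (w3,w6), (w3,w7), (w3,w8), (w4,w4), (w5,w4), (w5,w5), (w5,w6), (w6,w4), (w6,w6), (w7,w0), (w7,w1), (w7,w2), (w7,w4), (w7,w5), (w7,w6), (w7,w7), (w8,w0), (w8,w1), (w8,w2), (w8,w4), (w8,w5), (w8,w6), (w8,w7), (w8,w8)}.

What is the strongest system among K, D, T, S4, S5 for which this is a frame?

S4

Serial (axiom D): yes — every world has a successor (e.g. w0 S w0).
Reflexive (axiom T): yes — every world is S-related to itself.
Transitive (axiom 4): yes — every two-step S-path is closed by a direct edge.
Euclidean (axiom 5): no — w0 S w4 and w0 S w5, but not w4 S w5.
So F validates K, D, T, S4; S5 would additionally require S to be Euclidean. The strongest is S4.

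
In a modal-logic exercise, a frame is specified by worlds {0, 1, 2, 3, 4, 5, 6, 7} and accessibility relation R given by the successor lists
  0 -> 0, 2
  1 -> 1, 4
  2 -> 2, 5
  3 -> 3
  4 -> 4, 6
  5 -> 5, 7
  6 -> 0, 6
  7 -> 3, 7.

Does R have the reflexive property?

Yes

Reflexive: yes — every world is R-related to itself.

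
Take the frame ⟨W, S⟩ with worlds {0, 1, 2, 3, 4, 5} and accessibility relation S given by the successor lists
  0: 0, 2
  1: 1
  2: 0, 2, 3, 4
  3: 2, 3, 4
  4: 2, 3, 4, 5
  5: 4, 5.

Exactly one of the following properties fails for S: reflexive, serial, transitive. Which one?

transitive

Reflexive: yes — every world is S-related to itself.
Serial: yes — every world has a successor (e.g. 0 S 0).
Transitive: no — 0 S 2 and 2 S 3, but not 0 S 3.
Only transitive fails.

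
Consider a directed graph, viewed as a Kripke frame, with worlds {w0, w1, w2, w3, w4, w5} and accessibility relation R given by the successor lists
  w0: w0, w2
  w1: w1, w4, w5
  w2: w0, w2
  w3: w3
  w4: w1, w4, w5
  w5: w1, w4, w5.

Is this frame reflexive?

Yes

Reflexive: yes — every world is R-related to itself.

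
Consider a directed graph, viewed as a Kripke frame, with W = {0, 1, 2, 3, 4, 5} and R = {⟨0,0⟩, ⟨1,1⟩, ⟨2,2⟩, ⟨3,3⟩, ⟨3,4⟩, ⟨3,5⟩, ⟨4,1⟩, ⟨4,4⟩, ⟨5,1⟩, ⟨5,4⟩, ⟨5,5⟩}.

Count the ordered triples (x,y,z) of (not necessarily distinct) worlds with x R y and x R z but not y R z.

Enumerating: (3,4,3), (3,4,5), (3,5,3), (4,1,4), (5,1,4), (5,1,5), (5,4,5).

7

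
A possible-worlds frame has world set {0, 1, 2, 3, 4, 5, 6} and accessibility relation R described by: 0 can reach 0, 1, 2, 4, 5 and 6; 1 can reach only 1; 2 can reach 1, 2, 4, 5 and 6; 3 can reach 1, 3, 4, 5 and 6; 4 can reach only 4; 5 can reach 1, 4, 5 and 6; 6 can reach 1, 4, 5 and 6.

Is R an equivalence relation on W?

No

Reflexive: yes — every world is R-related to itself.
Symmetric: no — 0 R 1 but not 1 R 0.
Transitive: yes — every two-step R-path is closed by a direct edge.
So R is not an equivalence relation.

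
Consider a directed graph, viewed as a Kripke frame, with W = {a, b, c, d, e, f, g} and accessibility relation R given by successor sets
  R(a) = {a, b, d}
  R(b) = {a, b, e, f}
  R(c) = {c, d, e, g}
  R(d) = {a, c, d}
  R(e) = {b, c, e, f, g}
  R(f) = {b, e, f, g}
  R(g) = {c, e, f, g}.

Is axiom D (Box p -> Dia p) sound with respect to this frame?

Yes

The schema D characterises exactly the serial frames.
Serial: yes — every world has a successor (e.g. a R a).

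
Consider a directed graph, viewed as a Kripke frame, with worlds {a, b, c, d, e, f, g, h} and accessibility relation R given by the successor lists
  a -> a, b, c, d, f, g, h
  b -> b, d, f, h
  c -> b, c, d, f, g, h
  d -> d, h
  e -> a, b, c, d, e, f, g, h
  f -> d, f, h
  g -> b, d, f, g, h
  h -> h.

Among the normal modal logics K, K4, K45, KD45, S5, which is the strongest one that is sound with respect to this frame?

K4

Transitive (axiom 4): yes — every two-step R-path is closed by a direct edge.
Euclidean (axiom 5): no — a R b and a R c, but not b R c.
Serial (axiom D): yes — every world has a successor (e.g. a R a).
Reflexive (axiom T): yes — every world is R-related to itself.
So F validates K, K4; K45 would additionally require R to be Euclidean. The strongest is K4.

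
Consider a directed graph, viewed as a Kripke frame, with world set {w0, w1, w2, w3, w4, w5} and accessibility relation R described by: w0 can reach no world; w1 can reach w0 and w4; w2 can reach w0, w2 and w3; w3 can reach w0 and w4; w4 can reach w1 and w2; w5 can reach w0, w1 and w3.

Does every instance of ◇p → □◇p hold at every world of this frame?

The schema 5 characterises exactly the Euclidean frames.
Euclidean: no — w1 R w0 and w1 R w4, but not w0 R w4.

No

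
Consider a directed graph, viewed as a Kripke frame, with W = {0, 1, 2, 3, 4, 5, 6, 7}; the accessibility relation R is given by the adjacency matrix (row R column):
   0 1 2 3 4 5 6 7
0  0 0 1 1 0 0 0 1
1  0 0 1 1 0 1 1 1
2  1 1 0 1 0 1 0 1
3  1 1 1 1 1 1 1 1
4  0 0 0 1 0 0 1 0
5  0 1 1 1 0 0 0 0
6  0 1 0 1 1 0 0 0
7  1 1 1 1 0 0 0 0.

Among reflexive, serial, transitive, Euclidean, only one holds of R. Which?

serial

Reflexive: no — 0 is not related to itself.
Serial: yes — every world has a successor (e.g. 0 R 2).
Transitive: no — 0 R 2 and 2 R 1, but not 0 R 1.
Euclidean: no — 1 R 2 and 1 R 6, but not 2 R 6.
Only serial holds.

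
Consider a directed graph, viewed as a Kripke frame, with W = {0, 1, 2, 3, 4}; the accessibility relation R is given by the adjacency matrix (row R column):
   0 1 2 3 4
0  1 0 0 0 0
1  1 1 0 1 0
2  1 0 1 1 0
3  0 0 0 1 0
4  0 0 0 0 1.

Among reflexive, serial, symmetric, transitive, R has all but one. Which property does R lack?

Reflexive: yes — every world is R-related to itself.
Serial: yes — every world has a successor (e.g. 0 R 0).
Symmetric: no — 1 R 0 but not 0 R 1.
Transitive: yes — every two-step R-path is closed by a direct edge.
Only symmetric fails.

symmetric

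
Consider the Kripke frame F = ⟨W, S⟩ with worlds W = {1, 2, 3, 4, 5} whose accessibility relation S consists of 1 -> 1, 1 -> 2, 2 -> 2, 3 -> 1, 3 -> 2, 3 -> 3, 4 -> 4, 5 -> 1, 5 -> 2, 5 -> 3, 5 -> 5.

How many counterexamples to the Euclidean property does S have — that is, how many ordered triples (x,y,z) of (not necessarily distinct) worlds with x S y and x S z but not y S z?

Enumerating: (1,2,1), (3,1,3), (3,2,1), (3,2,3), (5,1,3), (5,1,5), (5,2,1), (5,2,3), (5,2,5), (5,3,5).

10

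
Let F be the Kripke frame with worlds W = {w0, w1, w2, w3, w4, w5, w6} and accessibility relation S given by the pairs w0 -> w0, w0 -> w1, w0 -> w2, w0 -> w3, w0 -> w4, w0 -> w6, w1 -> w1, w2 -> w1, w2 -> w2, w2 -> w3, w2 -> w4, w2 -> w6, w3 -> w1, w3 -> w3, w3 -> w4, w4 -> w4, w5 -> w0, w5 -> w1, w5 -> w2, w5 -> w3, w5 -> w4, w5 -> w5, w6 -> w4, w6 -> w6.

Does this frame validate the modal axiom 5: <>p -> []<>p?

No

Axiom 5 corresponds to the accessibility relation being Euclidean.
Euclidean: no — w0 S w1 and w0 S w2, but not w1 S w2.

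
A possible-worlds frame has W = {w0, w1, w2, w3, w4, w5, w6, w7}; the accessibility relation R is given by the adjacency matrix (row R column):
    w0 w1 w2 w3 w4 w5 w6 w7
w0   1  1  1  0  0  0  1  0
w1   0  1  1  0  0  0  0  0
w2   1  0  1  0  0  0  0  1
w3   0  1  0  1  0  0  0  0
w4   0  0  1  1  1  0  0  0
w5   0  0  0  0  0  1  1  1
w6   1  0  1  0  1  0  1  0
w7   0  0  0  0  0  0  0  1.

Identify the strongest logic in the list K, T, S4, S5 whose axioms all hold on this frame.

Reflexive (axiom T): yes — every world is R-related to itself.
Transitive (axiom 4): no — w0 R w2 and w2 R w7, but not w0 R w7.
Euclidean (axiom 5): no — w0 R w1 and w0 R w6, but not w1 R w6.
So F validates K, T; S4 would additionally require R to be transitive. The strongest is T.

T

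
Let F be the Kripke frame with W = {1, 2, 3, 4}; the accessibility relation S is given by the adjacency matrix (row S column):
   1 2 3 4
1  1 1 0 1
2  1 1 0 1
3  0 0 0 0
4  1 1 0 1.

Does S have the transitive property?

Transitive: yes — every two-step S-path is closed by a direct edge.

Yes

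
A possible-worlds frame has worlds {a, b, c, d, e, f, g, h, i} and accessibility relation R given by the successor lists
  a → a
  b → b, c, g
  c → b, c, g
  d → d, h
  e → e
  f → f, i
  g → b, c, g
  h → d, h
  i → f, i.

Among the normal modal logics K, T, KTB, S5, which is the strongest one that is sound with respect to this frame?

S5

Reflexive (axiom T): yes — every world is R-related to itself.
Symmetric (axiom B): yes — every pair in R has its reverse in R.
Euclidean (axiom 5): yes — any two successors of a common world are R-related.
So F validates K, T, KTB, S5. The strongest is S5.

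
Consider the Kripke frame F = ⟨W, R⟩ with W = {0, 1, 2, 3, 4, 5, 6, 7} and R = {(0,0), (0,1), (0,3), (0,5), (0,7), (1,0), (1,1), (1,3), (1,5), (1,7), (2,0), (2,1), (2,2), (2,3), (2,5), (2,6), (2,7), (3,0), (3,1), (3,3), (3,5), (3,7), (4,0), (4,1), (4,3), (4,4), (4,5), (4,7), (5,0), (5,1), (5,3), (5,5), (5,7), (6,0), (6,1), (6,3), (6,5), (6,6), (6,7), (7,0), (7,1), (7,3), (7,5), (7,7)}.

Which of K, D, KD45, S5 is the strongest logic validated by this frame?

Serial (axiom D): yes — every world has a successor (e.g. 0 R 0).
Euclidean (axiom 5): no — 2 R 0 and 2 R 6, but not 0 R 6.
Transitive (axiom 4): yes — every two-step R-path is closed by a direct edge.
Reflexive (axiom T): yes — every world is R-related to itself.
So F validates K, D; KD45 would additionally require R to be Euclidean. The strongest is D.

D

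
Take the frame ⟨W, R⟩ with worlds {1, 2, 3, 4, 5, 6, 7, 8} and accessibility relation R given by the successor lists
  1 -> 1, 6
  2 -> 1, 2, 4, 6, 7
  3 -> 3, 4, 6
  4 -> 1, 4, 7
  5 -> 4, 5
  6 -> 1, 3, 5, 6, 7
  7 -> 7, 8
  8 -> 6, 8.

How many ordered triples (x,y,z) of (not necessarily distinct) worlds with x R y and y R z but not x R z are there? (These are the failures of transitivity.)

23

Enumerating: (1,6,3), (1,6,5), (1,6,7), (2,6,3), (2,6,5), (2,7,8), (3,4,1), (3,4,7), (3,6,1), (3,6,5), (3,6,7), (4,1,6), … and 11 more.
Total: 23.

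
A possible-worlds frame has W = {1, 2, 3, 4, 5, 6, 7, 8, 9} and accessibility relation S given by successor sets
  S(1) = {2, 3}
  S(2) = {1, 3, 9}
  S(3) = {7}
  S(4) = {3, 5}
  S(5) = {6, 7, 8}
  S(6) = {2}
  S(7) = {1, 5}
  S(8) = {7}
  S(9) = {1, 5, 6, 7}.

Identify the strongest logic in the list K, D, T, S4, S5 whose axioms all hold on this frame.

Serial (axiom D): yes — every world has a successor (e.g. 1 S 2).
Reflexive (axiom T): no — 1 is not related to itself.
Transitive (axiom 4): no — 1 S 2 and 2 S 9, but not 1 S 9.
Euclidean (axiom 5): no — 1 S 3 and 1 S 2, but not 3 S 2.
So F validates K, D; T would additionally require S to be reflexive. The strongest is D.

D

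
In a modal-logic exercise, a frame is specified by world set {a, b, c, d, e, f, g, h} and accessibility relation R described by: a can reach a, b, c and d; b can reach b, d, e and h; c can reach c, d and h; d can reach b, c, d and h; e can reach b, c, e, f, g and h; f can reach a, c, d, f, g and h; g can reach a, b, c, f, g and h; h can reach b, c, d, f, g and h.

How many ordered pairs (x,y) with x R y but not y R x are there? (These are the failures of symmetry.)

13

Enumerating: (a,b), (a,c), (a,d), (e,c), (e,f), (e,g), (e,h), (f,a), (f,c), (f,d), (g,a), (g,b), (g,c).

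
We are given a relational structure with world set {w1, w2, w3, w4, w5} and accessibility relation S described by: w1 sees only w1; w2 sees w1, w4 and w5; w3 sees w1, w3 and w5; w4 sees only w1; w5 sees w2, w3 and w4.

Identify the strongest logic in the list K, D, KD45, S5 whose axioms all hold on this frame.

D

Serial (axiom D): yes — every world has a successor (e.g. w1 S w1).
Euclidean (axiom 5): no — w2 S w1 and w2 S w4, but not w1 S w4.
Transitive (axiom 4): no — w2 S w5 and w5 S w3, but not w2 S w3.
Reflexive (axiom T): no — w2 is not related to itself.
So F validates K, D; KD45 would additionally require S to be Euclidean and transitive. The strongest is D.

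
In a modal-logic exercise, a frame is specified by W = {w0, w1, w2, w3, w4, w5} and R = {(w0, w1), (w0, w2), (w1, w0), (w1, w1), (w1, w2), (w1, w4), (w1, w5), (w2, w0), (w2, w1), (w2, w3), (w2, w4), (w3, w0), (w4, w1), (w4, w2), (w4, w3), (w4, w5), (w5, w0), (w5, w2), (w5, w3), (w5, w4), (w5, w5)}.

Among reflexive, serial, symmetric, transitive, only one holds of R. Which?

Reflexive: no — w0 is not related to itself.
Serial: yes — every world has a successor (e.g. w0 R w1).
Symmetric: no — w1 R w5 but not w5 R w1.
Transitive: no — w0 R w1 and w1 R w4, but not w0 R w4.
Only serial holds.

serial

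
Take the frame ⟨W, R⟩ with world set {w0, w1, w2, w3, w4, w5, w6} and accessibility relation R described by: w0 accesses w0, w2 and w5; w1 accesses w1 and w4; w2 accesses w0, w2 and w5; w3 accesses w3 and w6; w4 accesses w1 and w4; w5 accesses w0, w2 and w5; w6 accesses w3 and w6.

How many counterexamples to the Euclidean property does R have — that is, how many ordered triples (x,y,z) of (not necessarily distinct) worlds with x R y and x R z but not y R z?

0

R is Euclidean; there are no such tuples.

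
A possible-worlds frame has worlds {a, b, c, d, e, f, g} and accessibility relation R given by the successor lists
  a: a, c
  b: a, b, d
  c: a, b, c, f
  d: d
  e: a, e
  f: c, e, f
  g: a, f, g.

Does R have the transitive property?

No

Transitive: no — a R c and c R b, but not a R b.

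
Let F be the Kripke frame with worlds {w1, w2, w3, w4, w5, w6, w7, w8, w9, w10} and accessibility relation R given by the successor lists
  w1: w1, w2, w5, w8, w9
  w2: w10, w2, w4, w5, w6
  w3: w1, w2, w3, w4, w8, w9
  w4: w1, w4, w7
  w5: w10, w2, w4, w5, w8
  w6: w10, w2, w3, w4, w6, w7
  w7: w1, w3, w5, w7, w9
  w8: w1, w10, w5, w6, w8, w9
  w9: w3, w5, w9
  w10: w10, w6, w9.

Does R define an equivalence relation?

Reflexive: yes — every world is R-related to itself.
Symmetric: no — w1 R w2 but not w2 R w1.
Transitive: no — w1 R w2 and w2 R w10, but not w1 R w10.
So R is not an equivalence relation.

No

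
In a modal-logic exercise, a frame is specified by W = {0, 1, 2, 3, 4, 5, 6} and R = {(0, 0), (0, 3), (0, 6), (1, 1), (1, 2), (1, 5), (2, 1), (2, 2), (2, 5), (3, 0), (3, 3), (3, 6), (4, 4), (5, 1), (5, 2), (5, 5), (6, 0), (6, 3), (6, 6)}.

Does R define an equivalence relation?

Yes

Reflexive: yes — every world is R-related to itself.
Symmetric: yes — every pair in R has its reverse in R.
Transitive: yes — every two-step R-path is closed by a direct edge.
So R is an equivalence relation.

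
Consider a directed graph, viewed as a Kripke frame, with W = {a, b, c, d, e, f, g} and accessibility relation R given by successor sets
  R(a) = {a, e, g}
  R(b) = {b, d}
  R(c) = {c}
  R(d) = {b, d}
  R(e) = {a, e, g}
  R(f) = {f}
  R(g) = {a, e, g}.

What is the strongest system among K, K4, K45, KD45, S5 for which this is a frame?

Transitive (axiom 4): yes — every two-step R-path is closed by a direct edge.
Euclidean (axiom 5): yes — any two successors of a common world are R-related.
Serial (axiom D): yes — every world has a successor (e.g. a R a).
Reflexive (axiom T): yes — every world is R-related to itself.
So F validates K, K4, K45, KD45, S5. The strongest is S5.

S5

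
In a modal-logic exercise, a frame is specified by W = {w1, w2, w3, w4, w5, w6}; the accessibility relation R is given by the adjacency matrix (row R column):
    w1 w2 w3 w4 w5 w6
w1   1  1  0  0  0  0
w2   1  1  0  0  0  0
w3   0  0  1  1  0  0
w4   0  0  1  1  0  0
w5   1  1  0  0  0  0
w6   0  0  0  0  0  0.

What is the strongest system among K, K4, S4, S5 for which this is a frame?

Transitive (axiom 4): yes — every two-step R-path is closed by a direct edge.
Reflexive (axiom T): no — w5 is not related to itself.
Euclidean (axiom 5): yes — any two successors of a common world are R-related.
So F validates K, K4; S4 would additionally require R to be reflexive. The strongest is K4.

K4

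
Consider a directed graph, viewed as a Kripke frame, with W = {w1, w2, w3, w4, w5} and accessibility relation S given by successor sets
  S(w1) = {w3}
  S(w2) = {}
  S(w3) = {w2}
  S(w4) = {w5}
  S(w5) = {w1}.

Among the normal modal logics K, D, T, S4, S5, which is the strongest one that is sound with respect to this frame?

Serial (axiom D): no — w2 has no S-successor.
Reflexive (axiom T): no — w1 is not related to itself.
Transitive (axiom 4): no — w1 S w3 and w3 S w2, but not w1 S w2.
Euclidean (axiom 5): no — w1 S w3 and w1 S w3, but not w3 S w3.
So F validates K; D would additionally require S to be serial. The strongest is K.

K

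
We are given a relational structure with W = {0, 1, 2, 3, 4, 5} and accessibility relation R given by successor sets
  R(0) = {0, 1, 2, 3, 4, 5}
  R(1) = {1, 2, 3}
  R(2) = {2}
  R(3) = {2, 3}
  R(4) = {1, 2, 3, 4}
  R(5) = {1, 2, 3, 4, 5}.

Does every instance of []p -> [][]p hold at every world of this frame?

Axiom 4 corresponds to the accessibility relation being transitive.
Transitive: yes — every two-step R-path is closed by a direct edge.

Yes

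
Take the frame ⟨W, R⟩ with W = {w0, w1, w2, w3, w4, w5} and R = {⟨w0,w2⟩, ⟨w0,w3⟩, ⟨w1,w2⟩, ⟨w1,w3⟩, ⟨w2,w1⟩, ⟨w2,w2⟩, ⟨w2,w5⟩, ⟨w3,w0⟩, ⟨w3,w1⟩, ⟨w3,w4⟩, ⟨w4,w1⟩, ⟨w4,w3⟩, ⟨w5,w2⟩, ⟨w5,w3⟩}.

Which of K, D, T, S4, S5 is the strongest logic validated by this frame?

Serial (axiom D): yes — every world has a successor (e.g. w0 R w2).
Reflexive (axiom T): no — w0 is not related to itself.
Transitive (axiom 4): no — w0 R w2 and w2 R w1, but not w0 R w1.
Euclidean (axiom 5): no — w0 R w2 and w0 R w3, but not w2 R w3.
So F validates K, D; T would additionally require R to be reflexive. The strongest is D.

D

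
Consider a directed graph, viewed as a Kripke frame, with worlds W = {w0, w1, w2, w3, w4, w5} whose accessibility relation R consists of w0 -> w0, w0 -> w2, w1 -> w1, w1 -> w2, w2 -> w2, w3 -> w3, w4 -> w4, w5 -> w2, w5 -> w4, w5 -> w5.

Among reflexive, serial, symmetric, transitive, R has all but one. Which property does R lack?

Reflexive: yes — every world is R-related to itself.
Serial: yes — every world has a successor (e.g. w0 R w0).
Symmetric: no — w0 R w2 but not w2 R w0.
Transitive: yes — every two-step R-path is closed by a direct edge.
Only symmetric fails.

symmetric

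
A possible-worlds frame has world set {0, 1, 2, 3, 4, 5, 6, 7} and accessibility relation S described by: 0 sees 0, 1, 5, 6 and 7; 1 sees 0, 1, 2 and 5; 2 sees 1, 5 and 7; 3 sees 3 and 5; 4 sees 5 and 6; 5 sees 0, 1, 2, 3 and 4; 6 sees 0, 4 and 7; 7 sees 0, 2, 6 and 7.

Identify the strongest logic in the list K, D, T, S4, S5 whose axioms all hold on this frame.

Serial (axiom D): yes — every world has a successor (e.g. 0 S 0).
Reflexive (axiom T): no — 2 is not related to itself.
Transitive (axiom 4): no — 0 S 1 and 1 S 2, but not 0 S 2.
Euclidean (axiom 5): no — 0 S 1 and 0 S 6, but not 1 S 6.
So F validates K, D; T would additionally require S to be reflexive. The strongest is D.

D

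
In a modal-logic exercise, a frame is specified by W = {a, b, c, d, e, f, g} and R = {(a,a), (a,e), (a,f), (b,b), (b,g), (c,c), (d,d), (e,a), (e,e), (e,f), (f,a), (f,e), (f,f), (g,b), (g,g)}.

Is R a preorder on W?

Reflexive: yes — every world is R-related to itself.
Transitive: yes — every two-step R-path is closed by a direct edge.
So R is a preorder.

Yes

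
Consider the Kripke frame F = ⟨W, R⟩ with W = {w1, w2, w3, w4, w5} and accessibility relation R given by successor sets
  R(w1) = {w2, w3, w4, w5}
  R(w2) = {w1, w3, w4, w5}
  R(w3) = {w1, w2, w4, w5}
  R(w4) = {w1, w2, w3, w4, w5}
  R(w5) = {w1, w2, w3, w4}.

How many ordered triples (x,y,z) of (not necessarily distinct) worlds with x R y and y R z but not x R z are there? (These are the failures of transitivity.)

16

Enumerating: (w1,w2,w1), (w1,w3,w1), (w1,w4,w1), (w1,w5,w1), (w2,w1,w2), (w2,w3,w2), (w2,w4,w2), (w2,w5,w2), (w3,w1,w3), (w3,w2,w3), (w3,w4,w3), (w3,w5,w3), (w5,w1,w5), (w5,w2,w5), (w5,w3,w5), (w5,w4,w5).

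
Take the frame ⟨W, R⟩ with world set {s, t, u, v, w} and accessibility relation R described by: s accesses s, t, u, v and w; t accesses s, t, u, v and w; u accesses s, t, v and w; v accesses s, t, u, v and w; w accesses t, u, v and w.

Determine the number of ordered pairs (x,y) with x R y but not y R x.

Enumerating: (s,w).

1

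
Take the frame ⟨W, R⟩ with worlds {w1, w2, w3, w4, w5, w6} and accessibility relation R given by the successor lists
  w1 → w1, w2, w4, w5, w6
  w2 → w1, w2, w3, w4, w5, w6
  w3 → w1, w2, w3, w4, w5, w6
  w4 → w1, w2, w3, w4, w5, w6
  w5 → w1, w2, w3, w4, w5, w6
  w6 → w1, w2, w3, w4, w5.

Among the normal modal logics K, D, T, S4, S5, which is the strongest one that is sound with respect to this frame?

Serial (axiom D): yes — every world has a successor (e.g. w1 R w1).
Reflexive (axiom T): no — w6 is not related to itself.
Transitive (axiom 4): no — w1 R w2 and w2 R w3, but not w1 R w3.
Euclidean (axiom 5): no — w2 R w1 and w2 R w3, but not w1 R w3.
So F validates K, D; T would additionally require R to be reflexive. The strongest is D.

D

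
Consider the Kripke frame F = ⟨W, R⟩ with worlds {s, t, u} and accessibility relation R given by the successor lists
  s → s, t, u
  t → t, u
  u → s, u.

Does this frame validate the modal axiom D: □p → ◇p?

Yes

Axiom D corresponds to the accessibility relation being serial.
Serial: yes — every world has a successor (e.g. s R s).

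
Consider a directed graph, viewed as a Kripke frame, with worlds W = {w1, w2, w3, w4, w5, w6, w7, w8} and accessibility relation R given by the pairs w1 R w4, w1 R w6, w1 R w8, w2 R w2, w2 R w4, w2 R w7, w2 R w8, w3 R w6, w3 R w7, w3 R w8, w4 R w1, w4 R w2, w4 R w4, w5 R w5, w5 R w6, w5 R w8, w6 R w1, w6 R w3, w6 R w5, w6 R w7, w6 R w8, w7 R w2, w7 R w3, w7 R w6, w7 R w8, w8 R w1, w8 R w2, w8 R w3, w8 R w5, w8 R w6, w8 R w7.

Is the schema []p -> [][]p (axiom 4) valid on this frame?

By correspondence theory, 4 is valid on a frame iff R is transitive.
Transitive: no — w1 R w4 and w4 R w2, but not w1 R w2.

No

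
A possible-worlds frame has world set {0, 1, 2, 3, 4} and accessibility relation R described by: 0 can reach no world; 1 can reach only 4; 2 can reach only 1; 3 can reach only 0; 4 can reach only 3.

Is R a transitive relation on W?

Transitive: no — 1 R 4 and 4 R 3, but not 1 R 3.

No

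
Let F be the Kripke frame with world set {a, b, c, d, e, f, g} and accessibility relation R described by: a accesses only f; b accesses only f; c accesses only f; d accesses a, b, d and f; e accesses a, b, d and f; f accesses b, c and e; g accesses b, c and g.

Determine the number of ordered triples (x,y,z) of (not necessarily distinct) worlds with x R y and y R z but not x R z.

20

Enumerating: (a,f,b), (a,f,c), (a,f,e), (b,f,b), (b,f,c), (b,f,e), (c,f,b), (c,f,c), (c,f,e), (d,f,c), (d,f,e), (e,f,c), … and 8 more.
Total: 20.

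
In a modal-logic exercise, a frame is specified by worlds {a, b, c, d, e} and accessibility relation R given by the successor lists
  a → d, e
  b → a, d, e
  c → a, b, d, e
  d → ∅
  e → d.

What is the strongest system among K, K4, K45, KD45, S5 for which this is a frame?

Transitive (axiom 4): yes — every two-step R-path is closed by a direct edge.
Euclidean (axiom 5): no — a R d and a R e, but not d R e.
Serial (axiom D): no — d has no R-successor.
Reflexive (axiom T): no — a is not related to itself.
So F validates K, K4; K45 would additionally require R to be Euclidean. The strongest is K4.

K4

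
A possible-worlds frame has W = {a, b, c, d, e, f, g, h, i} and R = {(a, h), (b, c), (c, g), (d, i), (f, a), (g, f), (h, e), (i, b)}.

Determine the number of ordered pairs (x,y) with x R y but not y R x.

Enumerating: (a,h), (b,c), (c,g), (d,i), (f,a), (g,f), (h,e), (i,b).

8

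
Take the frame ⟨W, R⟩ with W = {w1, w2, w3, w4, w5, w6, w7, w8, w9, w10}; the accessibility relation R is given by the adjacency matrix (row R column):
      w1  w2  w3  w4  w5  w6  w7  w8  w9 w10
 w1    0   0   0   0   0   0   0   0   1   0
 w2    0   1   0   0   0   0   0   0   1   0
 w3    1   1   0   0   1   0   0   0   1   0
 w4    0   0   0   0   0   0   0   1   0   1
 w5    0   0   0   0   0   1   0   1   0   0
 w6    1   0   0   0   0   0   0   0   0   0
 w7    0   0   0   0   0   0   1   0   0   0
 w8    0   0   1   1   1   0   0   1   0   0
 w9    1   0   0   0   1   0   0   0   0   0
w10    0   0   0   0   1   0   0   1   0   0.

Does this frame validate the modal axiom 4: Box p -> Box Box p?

No

The schema 4 characterises exactly the transitive frames.
Transitive: no — w1 R w9 and w9 R w5, but not w1 R w5.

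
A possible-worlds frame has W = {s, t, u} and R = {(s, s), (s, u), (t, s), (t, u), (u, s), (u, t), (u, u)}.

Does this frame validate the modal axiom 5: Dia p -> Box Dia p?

No

By correspondence theory, 5 is valid on a frame iff R is Euclidean.
Euclidean: no — u R s and u R t, but not s R t.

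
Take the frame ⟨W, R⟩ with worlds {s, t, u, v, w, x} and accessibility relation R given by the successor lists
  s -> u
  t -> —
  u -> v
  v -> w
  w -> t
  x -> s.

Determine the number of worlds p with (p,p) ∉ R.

Enumerating: s, t, u, v, w, x.

6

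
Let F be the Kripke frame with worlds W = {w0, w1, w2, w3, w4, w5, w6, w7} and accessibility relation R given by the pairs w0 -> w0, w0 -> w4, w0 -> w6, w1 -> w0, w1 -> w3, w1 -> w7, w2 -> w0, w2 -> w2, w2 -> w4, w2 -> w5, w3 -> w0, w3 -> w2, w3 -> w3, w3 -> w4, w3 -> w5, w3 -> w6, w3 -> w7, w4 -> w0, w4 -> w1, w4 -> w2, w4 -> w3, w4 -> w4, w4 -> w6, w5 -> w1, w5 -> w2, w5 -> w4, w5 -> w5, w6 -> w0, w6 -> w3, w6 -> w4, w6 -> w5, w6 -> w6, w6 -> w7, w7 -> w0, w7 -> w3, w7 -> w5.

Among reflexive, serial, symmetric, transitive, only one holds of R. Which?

Reflexive: no — w1 is not related to itself.
Serial: yes — every world has a successor (e.g. w0 R w0).
Symmetric: no — w1 R w0 but not w0 R w1.
Transitive: no — w0 R w4 and w4 R w1, but not w0 R w1.
Only serial holds.

serial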